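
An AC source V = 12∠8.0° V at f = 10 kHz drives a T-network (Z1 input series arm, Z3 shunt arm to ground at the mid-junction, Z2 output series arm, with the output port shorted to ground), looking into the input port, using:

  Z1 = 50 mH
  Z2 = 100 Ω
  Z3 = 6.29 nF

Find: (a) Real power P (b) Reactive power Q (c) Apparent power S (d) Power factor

Step 1 — Angular frequency: ω = 2π·f = 2π·1e+04 = 6.283e+04 rad/s.
Step 2 — Component impedances:
  Z1: Z = jωL = j·6.283e+04·0.05 = 0 + j3142 Ω
  Z2: Z = R = 100 Ω
  Z3: Z = 1/(jωC) = -j/(ω·C) = 0 - j2530 Ω
Step 3 — With the output port shorted to ground, the output series arm Z2 runs from the junction to ground; the shunt arm Z3 also runs from the junction to ground. They appear in parallel: Z3 || Z2 = 99.84 - j3.946 Ω.
Step 4 — Series with input arm Z1: Z_in = Z1 + (Z3 || Z2) = 99.84 + j3138 Ω = 3139∠88.2° Ω.
Step 5 — Source phasor: V = 12∠8.0° V = 11.88 + j1.67 V.
Step 6 — Current: I = V / Z = 0.0006521 - j0.003767 A = 0.003823∠-80.2° A.
Step 7 — Complex power: S = V·I* = 0.001459 + j0.04585 VA.
Step 8 — Real power: P = Re(S) = 0.001459 W.
Step 9 — Reactive power: Q = Im(S) = 0.04585 VAR.
Step 10 — Apparent power: |S| = 0.04587 VA.
Step 11 — Power factor: PF = P/|S| = 0.03181 (lagging).

(a) P = 0.001459 W  (b) Q = 0.04585 VAR  (c) S = 0.04587 VA  (d) PF = 0.03181 (lagging)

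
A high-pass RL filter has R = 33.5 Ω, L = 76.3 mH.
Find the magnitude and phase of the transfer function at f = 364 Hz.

Step 1 — Angular frequency: ω = 2π·364 = 2287 rad/s.
Step 2 — Transfer function: H(jω) = jωL/(R + jωL).
Step 3 — Numerator jωL = j·174.5; denominator R + jωL = 33.5 + j174.5.
Step 4 — H = 0.9645 + j0.1851.
Step 5 — Magnitude: |H| = 0.9821 (-0.2 dB); phase: φ = 10.9°.

|H| = 0.9821 (-0.2 dB), φ = 10.9°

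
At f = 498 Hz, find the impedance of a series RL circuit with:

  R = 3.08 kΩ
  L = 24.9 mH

Step 1 — Angular frequency: ω = 2π·f = 2π·498 = 3129 rad/s.
Step 2 — Component impedances:
  R: Z = R = 3080 Ω
  L: Z = jωL = j·3129·0.0249 = 0 + j77.91 Ω
Step 3 — Series combination: Z_total = R + L = 3080 + j77.91 Ω = 3081∠1.4° Ω.

Z = 3080 + j77.91 Ω = 3081∠1.4° Ω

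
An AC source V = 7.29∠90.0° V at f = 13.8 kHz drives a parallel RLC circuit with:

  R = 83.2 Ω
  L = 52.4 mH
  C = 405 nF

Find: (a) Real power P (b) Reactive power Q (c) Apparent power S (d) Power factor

Step 1 — Angular frequency: ω = 2π·f = 2π·1.38e+04 = 8.671e+04 rad/s.
Step 2 — Component impedances:
  R: Z = R = 83.2 Ω
  L: Z = jωL = j·8.671e+04·0.0524 = 0 + j4543 Ω
  C: Z = 1/(jωC) = -j/(ω·C) = 0 - j28.48 Ω
Step 3 — Parallel combination: 1/Z_total = 1/R + 1/L + 1/C; Z_total = 8.823 - j25.62 Ω = 27.09∠-71.0° Ω.
Step 4 — Source phasor: V = 7.29∠90.0° V = 0 + j7.29 V.
Step 5 — Current: I = V / Z = -0.2544 + j0.08762 A = 0.2691∠161.0° A.
Step 6 — Complex power: S = V·I* = 0.6388 - j1.855 VA.
Step 7 — Real power: P = Re(S) = 0.6388 W.
Step 8 — Reactive power: Q = Im(S) = -1.855 VAR.
Step 9 — Apparent power: |S| = 1.961 VA.
Step 10 — Power factor: PF = P/|S| = 0.3256 (leading).

(a) P = 0.6388 W  (b) Q = -1.855 VAR  (c) S = 1.961 VA  (d) PF = 0.3256 (leading)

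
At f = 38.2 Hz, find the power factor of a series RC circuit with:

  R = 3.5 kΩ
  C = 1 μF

Step 1 — Angular frequency: ω = 2π·f = 2π·38.2 = 240 rad/s.
Step 2 — Component impedances:
  R: Z = R = 3500 Ω
  C: Z = 1/(jωC) = -j/(ω·C) = 0 - j4166 Ω
Step 3 — Series combination: Z_total = R + C = 3500 - j4166 Ω = 5441∠-50.0° Ω.
Step 4 — Power factor: PF = cos(φ) = Re(Z)/|Z| = 3500/5441.4 = 0.6432.
Step 5 — Type: Im(Z) = -4166 ⇒ leading (phase φ = -50.0°).

PF = 0.6432 (leading, φ = -50.0°)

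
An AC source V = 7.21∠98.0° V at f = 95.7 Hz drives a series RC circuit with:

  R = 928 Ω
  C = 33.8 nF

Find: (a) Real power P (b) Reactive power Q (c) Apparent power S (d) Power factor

Step 1 — Angular frequency: ω = 2π·f = 2π·95.7 = 601.3 rad/s.
Step 2 — Component impedances:
  R: Z = R = 928 Ω
  C: Z = 1/(jωC) = -j/(ω·C) = 0 - j4.92e+04 Ω
Step 3 — Series combination: Z_total = R + C = 928 - j4.92e+04 Ω = 4.921e+04∠-88.9° Ω.
Step 4 — Source phasor: V = 7.21∠98.0° V = -1.003 + j7.14 V.
Step 5 — Current: I = V / Z = -0.0001454 - j1.765e-05 A = 0.0001465∠-173.1° A.
Step 6 — Complex power: S = V·I* = 1.992e-05 - j0.001056 VA.
Step 7 — Real power: P = Re(S) = 1.992e-05 W.
Step 8 — Reactive power: Q = Im(S) = -0.001056 VAR.
Step 9 — Apparent power: |S| = 0.001056 VA.
Step 10 — Power factor: PF = P/|S| = 0.01886 (leading).

(a) P = 1.992e-05 W  (b) Q = -0.001056 VAR  (c) S = 0.001056 VA  (d) PF = 0.01886 (leading)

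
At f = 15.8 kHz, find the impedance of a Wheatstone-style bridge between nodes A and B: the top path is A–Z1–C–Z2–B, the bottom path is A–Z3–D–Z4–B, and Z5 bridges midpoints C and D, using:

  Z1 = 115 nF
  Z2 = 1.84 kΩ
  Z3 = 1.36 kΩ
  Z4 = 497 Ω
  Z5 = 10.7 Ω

Step 1 — Angular frequency: ω = 2π·f = 2π·1.58e+04 = 9.927e+04 rad/s.
Step 2 — Component impedances:
  Z1: Z = 1/(jωC) = -j/(ω·C) = 0 - j87.59 Ω
  Z2: Z = R = 1840 Ω
  Z3: Z = R = 1360 Ω
  Z4: Z = R = 497 Ω
  Z5: Z = R = 10.7 Ω
Step 3 — Bridge requires nodal analysis (the Z5 bridge couples midpoints C and D, so the two paths cannot be reduced to a simple series/parallel combination). Setting node B to ground and injecting 1 A at node A, the 3-node admittance system at A, C, D solves to V_A = Z_AB = 403.4 - j86.17 Ω = 412.5∠-12.1° Ω.

Z = 403.4 - j86.17 Ω = 412.5∠-12.1° Ω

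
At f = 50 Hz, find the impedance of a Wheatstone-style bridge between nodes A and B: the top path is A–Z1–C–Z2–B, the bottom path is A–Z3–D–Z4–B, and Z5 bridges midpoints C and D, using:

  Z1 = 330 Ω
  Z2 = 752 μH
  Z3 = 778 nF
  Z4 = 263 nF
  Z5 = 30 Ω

Step 1 — Angular frequency: ω = 2π·f = 2π·50 = 314.2 rad/s.
Step 2 — Component impedances:
  Z1: Z = R = 330 Ω
  Z2: Z = jωL = j·314.2·0.000752 = 0 + j0.2362 Ω
  Z3: Z = 1/(jωC) = -j/(ω·C) = 0 - j4091 Ω
  Z4: Z = 1/(jωC) = -j/(ω·C) = 0 - j1.21e+04 Ω
  Z5: Z = R = 30 Ω
Step 3 — Bridge requires nodal analysis (the Z5 bridge couples midpoints C and D, so the two paths cannot be reduced to a simple series/parallel combination). Setting node B to ground and injecting 1 A at node A, the 3-node admittance system at A, C, D solves to V_A = Z_AB = 327.7 - j26.18 Ω = 328.7∠-4.6° Ω.

Z = 327.7 - j26.18 Ω = 328.7∠-4.6° Ω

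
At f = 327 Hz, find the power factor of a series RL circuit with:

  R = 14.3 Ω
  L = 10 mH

Step 1 — Angular frequency: ω = 2π·f = 2π·327 = 2055 rad/s.
Step 2 — Component impedances:
  R: Z = R = 14.3 Ω
  L: Z = jωL = j·2055·0.01 = 0 + j20.55 Ω
Step 3 — Series combination: Z_total = R + L = 14.3 + j20.55 Ω = 25.03∠55.2° Ω.
Step 4 — Power factor: PF = cos(φ) = Re(Z)/|Z| = 14.3/25.03 = 0.5713.
Step 5 — Type: Im(Z) = 20.55 ⇒ lagging (phase φ = 55.2°).

PF = 0.5713 (lagging, φ = 55.2°)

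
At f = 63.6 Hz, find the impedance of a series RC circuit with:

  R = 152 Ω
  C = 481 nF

Step 1 — Angular frequency: ω = 2π·f = 2π·63.6 = 399.6 rad/s.
Step 2 — Component impedances:
  R: Z = R = 152 Ω
  C: Z = 1/(jωC) = -j/(ω·C) = 0 - j5203 Ω
Step 3 — Series combination: Z_total = R + C = 152 - j5203 Ω = 5205∠-88.3° Ω.

Z = 152 - j5203 Ω = 5205∠-88.3° Ω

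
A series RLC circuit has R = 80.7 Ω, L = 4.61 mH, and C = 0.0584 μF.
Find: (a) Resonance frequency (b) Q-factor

Step 1 — Resonance condition Im(Z)=0 gives ω₀ = 1/√(LC).
Step 2 — ω₀ = 1/√(0.00461·5.84e-08) = 6.095e+04 rad/s.
Step 3 — f₀ = ω₀/(2π) = 9700 Hz.
Step 4 — Series Q: Q = ω₀L/R = 6.095e+04·0.00461/80.7 = 3.482.

(a) f₀ = 9700 Hz  (b) Q = 3.482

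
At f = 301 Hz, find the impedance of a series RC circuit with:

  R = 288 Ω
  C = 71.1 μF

Step 1 — Angular frequency: ω = 2π·f = 2π·301 = 1891 rad/s.
Step 2 — Component impedances:
  R: Z = R = 288 Ω
  C: Z = 1/(jωC) = -j/(ω·C) = 0 - j7.437 Ω
Step 3 — Series combination: Z_total = R + C = 288 - j7.437 Ω = 288.1∠-1.5° Ω.

Z = 288 - j7.437 Ω = 288.1∠-1.5° Ω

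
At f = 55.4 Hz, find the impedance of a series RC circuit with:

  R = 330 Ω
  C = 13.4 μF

Step 1 — Angular frequency: ω = 2π·f = 2π·55.4 = 348.1 rad/s.
Step 2 — Component impedances:
  R: Z = R = 330 Ω
  C: Z = 1/(jωC) = -j/(ω·C) = 0 - j214.4 Ω
Step 3 — Series combination: Z_total = R + C = 330 - j214.4 Ω = 393.5∠-33.0° Ω.

Z = 330 - j214.4 Ω = 393.5∠-33.0° Ω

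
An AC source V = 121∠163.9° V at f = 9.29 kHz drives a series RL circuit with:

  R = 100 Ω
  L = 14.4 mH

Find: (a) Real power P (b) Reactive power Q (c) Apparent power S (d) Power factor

Step 1 — Angular frequency: ω = 2π·f = 2π·9290 = 5.837e+04 rad/s.
Step 2 — Component impedances:
  R: Z = R = 100 Ω
  L: Z = jωL = j·5.837e+04·0.0144 = 0 + j840.5 Ω
Step 3 — Series combination: Z_total = R + L = 100 + j840.5 Ω = 846.5∠83.2° Ω.
Step 4 — Source phasor: V = 121∠163.9° V = -116.3 + j33.56 V.
Step 5 — Current: I = V / Z = 0.02314 + j0.1411 A = 0.1429∠80.7° A.
Step 6 — Complex power: S = V·I* = 2.043 + j17.18 VA.
Step 7 — Real power: P = Re(S) = 2.043 W.
Step 8 — Reactive power: Q = Im(S) = 17.18 VAR.
Step 9 — Apparent power: |S| = 17.3 VA.
Step 10 — Power factor: PF = P/|S| = 0.1181 (lagging).

(a) P = 2.043 W  (b) Q = 17.18 VAR  (c) S = 17.3 VA  (d) PF = 0.1181 (lagging)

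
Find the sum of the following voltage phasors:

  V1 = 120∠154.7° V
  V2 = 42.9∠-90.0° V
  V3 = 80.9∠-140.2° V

Step 1 — Convert each phasor to rectangular form:
  V1 = 120·(cos(154.7°) + j·sin(154.7°)) = -108.5 + j51.28 V
  V2 = 42.9·(cos(-90.0°) + j·sin(-90.0°)) = 0 - j42.9 V
  V3 = 80.9·(cos(-140.2°) + j·sin(-140.2°)) = -62.15 - j51.78 V
Step 2 — Sum components: V_total = -170.6 - j43.4 V.
Step 3 — Convert to polar: |V_total| = 176.1 V, ∠V_total = -165.7°.

V_total = 176.1∠-165.7° V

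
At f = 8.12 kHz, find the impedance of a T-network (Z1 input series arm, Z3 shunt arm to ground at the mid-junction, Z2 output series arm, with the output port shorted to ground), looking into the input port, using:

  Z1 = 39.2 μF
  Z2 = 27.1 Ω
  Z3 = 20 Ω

Step 1 — Angular frequency: ω = 2π·f = 2π·8120 = 5.102e+04 rad/s.
Step 2 — Component impedances:
  Z1: Z = 1/(jωC) = -j/(ω·C) = 0 - j0.5 Ω
  Z2: Z = R = 27.1 Ω
  Z3: Z = R = 20 Ω
Step 3 — With the output port shorted to ground, the output series arm Z2 runs from the junction to ground; the shunt arm Z3 also runs from the junction to ground. They appear in parallel: Z3 || Z2 = 11.51 Ω.
Step 4 — Series with input arm Z1: Z_in = Z1 + (Z3 || Z2) = 11.51 - j0.5 Ω = 11.52∠-2.5° Ω.

Z = 11.51 - j0.5 Ω = 11.52∠-2.5° Ω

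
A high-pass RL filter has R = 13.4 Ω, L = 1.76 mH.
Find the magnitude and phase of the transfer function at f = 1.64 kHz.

Step 1 — Angular frequency: ω = 2π·1640 = 1.03e+04 rad/s.
Step 2 — Transfer function: H(jω) = jωL/(R + jωL).
Step 3 — Numerator jωL = j·18.14; denominator R + jωL = 13.4 + j18.14.
Step 4 — H = 0.6469 + j0.4779.
Step 5 — Magnitude: |H| = 0.8043 (-1.9 dB); phase: φ = 36.5°.

|H| = 0.8043 (-1.9 dB), φ = 36.5°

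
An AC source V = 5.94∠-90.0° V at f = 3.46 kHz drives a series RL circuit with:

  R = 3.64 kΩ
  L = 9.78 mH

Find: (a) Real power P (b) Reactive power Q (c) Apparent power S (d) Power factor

Step 1 — Angular frequency: ω = 2π·f = 2π·3460 = 2.174e+04 rad/s.
Step 2 — Component impedances:
  R: Z = R = 3640 Ω
  L: Z = jωL = j·2.174e+04·0.00978 = 0 + j212.6 Ω
Step 3 — Series combination: Z_total = R + L = 3640 + j212.6 Ω = 3646∠3.3° Ω.
Step 4 — Source phasor: V = 5.94∠-90.0° V = 0 - j5.94 V.
Step 5 — Current: I = V / Z = -9.499e-05 - j0.001626 A = 0.001629∠-93.3° A.
Step 6 — Complex power: S = V·I* = 0.00966 + j0.0005643 VA.
Step 7 — Real power: P = Re(S) = 0.00966 W.
Step 8 — Reactive power: Q = Im(S) = 0.0005643 VAR.
Step 9 — Apparent power: |S| = 0.009677 VA.
Step 10 — Power factor: PF = P/|S| = 0.9983 (lagging).

(a) P = 0.00966 W  (b) Q = 0.0005643 VAR  (c) S = 0.009677 VA  (d) PF = 0.9983 (lagging)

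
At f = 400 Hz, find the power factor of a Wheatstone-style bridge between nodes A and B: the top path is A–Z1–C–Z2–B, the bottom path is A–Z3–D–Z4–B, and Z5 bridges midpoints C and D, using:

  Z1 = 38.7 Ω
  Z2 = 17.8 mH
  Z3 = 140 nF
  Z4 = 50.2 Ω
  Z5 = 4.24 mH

Step 1 — Angular frequency: ω = 2π·f = 2π·400 = 2513 rad/s.
Step 2 — Component impedances:
  Z1: Z = R = 38.7 Ω
  Z2: Z = jωL = j·2513·0.0178 = 0 + j44.74 Ω
  Z3: Z = 1/(jωC) = -j/(ω·C) = 0 - j2842 Ω
  Z4: Z = R = 50.2 Ω
  Z5: Z = jωL = j·2513·0.00424 = 0 + j10.66 Ω
Step 3 — Bridge requires nodal analysis (the Z5 bridge couples midpoints C and D, so the two paths cannot be reduced to a simple series/parallel combination). Setting node B to ground and injecting 1 A at node A, the 3-node admittance system at A, C, D solves to V_A = Z_AB = 56.79 + j24.49 Ω = 61.84∠23.3° Ω.
Step 4 — Power factor: PF = cos(φ) = Re(Z)/|Z| = 56.79/61.84 = 0.9183.
Step 5 — Type: Im(Z) = 24.49 ⇒ lagging (phase φ = 23.3°).

PF = 0.9183 (lagging, φ = 23.3°)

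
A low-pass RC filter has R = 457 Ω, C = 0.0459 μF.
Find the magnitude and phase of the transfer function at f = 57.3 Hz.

Step 1 — Angular frequency: ω = 2π·57.3 = 360 rad/s.
Step 2 — Transfer function: H(jω) = 1/(1 + jωRC).
Step 3 — Denominator: 1 + jωRC = 1 + j·360·457·4.59e-08 = 1 + j0.007552.
Step 4 — H = 0.9999 - j0.007552.
Step 5 — Magnitude: |H| = 1 (-0.0 dB); phase: φ = -0.4°.

|H| = 1 (-0.0 dB), φ = -0.4°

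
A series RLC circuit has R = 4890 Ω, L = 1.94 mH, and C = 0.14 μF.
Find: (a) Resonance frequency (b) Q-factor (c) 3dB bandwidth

Step 1 — Resonance: ω₀ = 1/√(LC) = 1/√(0.00194·1.4e-07) = 6.068e+04 rad/s.
Step 2 — f₀ = ω₀/(2π) = 9657 Hz.
Step 3 — Series Q: Q = ω₀L/R = 6.068e+04·0.00194/4890 = 0.02407.
Step 4 — Bandwidth: Δω = ω₀/Q = 2.521e+06 rad/s; BW = Δω/(2π) = 4.012e+05 Hz.

(a) f₀ = 9657 Hz  (b) Q = 0.02407  (c) BW = 4.012e+05 Hz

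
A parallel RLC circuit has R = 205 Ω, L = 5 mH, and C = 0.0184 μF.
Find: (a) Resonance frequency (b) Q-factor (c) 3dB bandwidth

Step 1 — Resonance: ω₀ = 1/√(LC) = 1/√(0.005·1.84e-08) = 1.043e+05 rad/s.
Step 2 — f₀ = ω₀/(2π) = 1.659e+04 Hz.
Step 3 — Parallel Q: Q = R/(ω₀L) = 205/(1.043e+05·0.005) = 0.3933.
Step 4 — Bandwidth: Δω = ω₀/Q = 2.651e+05 rad/s; BW = Δω/(2π) = 4.219e+04 Hz.

(a) f₀ = 1.659e+04 Hz  (b) Q = 0.3933  (c) BW = 4.219e+04 Hz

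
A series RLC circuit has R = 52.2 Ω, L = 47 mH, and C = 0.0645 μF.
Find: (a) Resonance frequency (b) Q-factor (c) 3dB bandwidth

Step 1 — Resonance condition Im(Z)=0 gives ω₀ = 1/√(LC).
Step 2 — ω₀ = 1/√(0.047·6.45e-08) = 1.816e+04 rad/s.
Step 3 — f₀ = ω₀/(2π) = 2891 Hz.
Step 4 — Series Q: Q = ω₀L/R = 1.816e+04·0.047/52.2 = 16.35.
Step 5 — 3dB bandwidth: Δω = ω₀/Q = 1111 rad/s; BW = Δω/(2π) = 176.8 Hz.

(a) f₀ = 2891 Hz  (b) Q = 16.35  (c) BW = 176.8 Hz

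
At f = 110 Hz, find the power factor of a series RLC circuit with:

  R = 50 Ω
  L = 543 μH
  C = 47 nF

Step 1 — Angular frequency: ω = 2π·f = 2π·110 = 691.2 rad/s.
Step 2 — Component impedances:
  R: Z = R = 50 Ω
  L: Z = jωL = j·691.2·0.000543 = 0 + j0.3753 Ω
  C: Z = 1/(jωC) = -j/(ω·C) = 0 - j3.078e+04 Ω
Step 3 — Series combination: Z_total = R + L + C = 50 - j3.078e+04 Ω = 3.078e+04∠-89.9° Ω.
Step 4 — Power factor: PF = cos(φ) = Re(Z)/|Z| = 50/3.078e+04 = 0.001624.
Step 5 — Type: Im(Z) = -3.078e+04 ⇒ leading (phase φ = -89.9°).

PF = 0.001624 (leading, φ = -89.9°)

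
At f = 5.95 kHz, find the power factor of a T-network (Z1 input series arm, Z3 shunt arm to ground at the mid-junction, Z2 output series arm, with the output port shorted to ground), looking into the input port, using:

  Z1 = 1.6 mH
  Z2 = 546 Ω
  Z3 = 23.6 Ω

Step 1 — Angular frequency: ω = 2π·f = 2π·5950 = 3.738e+04 rad/s.
Step 2 — Component impedances:
  Z1: Z = jωL = j·3.738e+04·0.0016 = 0 + j59.82 Ω
  Z2: Z = R = 546 Ω
  Z3: Z = R = 23.6 Ω
Step 3 — With the output port shorted to ground, the output series arm Z2 runs from the junction to ground; the shunt arm Z3 also runs from the junction to ground. They appear in parallel: Z3 || Z2 = 22.62 Ω.
Step 4 — Series with input arm Z1: Z_in = Z1 + (Z3 || Z2) = 22.62 + j59.82 Ω = 63.95∠69.3° Ω.
Step 5 — Power factor: PF = cos(φ) = Re(Z)/|Z| = 22.62/63.95 = 0.3537.
Step 6 — Type: Im(Z) = 59.82 ⇒ lagging (phase φ = 69.3°).

PF = 0.3537 (lagging, φ = 69.3°)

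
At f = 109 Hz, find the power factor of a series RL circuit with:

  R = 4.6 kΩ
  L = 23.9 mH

Step 1 — Angular frequency: ω = 2π·f = 2π·109 = 684.9 rad/s.
Step 2 — Component impedances:
  R: Z = R = 4600 Ω
  L: Z = jωL = j·684.9·0.0239 = 0 + j16.37 Ω
Step 3 — Series combination: Z_total = R + L = 4600 + j16.37 Ω = 4600∠0.2° Ω.
Step 4 — Power factor: PF = cos(φ) = Re(Z)/|Z| = 4600/4600 = 1.
Step 5 — Type: Im(Z) = 16.37 ⇒ lagging (phase φ = 0.2°).

PF = 1 (lagging, φ = 0.2°)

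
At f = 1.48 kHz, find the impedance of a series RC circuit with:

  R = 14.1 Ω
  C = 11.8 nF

Step 1 — Angular frequency: ω = 2π·f = 2π·1480 = 9299 rad/s.
Step 2 — Component impedances:
  R: Z = R = 14.1 Ω
  C: Z = 1/(jωC) = -j/(ω·C) = 0 - j9113 Ω
Step 3 — Series combination: Z_total = R + C = 14.1 - j9113 Ω = 9113∠-89.9° Ω.

Z = 14.1 - j9113 Ω = 9113∠-89.9° Ω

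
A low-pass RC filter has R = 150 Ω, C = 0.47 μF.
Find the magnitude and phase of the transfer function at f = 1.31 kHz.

Step 1 — Angular frequency: ω = 2π·1310 = 8231 rad/s.
Step 2 — Transfer function: H(jω) = 1/(1 + jωRC).
Step 3 — Denominator: 1 + jωRC = 1 + j·8231·150·4.7e-07 = 1 + j0.5803.
Step 4 — H = 0.7481 - j0.4341.
Step 5 — Magnitude: |H| = 0.8649 (-1.3 dB); phase: φ = -30.1°.

|H| = 0.8649 (-1.3 dB), φ = -30.1°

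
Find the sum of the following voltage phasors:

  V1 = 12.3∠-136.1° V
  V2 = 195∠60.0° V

Step 1 — Convert each phasor to rectangular form:
  V1 = 12.3·(cos(-136.1°) + j·sin(-136.1°)) = -8.863 - j8.529 V
  V2 = 195·(cos(60.0°) + j·sin(60.0°)) = 97.5 + j168.9 V
Step 2 — Sum components: V_total = 88.64 + j160.3 V.
Step 3 — Convert to polar: |V_total| = 183.2 V, ∠V_total = 61.1°.

V_total = 183.2∠61.1° V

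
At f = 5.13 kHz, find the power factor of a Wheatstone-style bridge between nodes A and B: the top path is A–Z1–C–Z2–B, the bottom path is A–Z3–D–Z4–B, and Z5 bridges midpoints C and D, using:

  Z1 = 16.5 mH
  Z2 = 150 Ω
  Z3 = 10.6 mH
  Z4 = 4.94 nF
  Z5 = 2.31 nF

Step 1 — Angular frequency: ω = 2π·f = 2π·5130 = 3.223e+04 rad/s.
Step 2 — Component impedances:
  Z1: Z = jωL = j·3.223e+04·0.0165 = 0 + j531.8 Ω
  Z2: Z = R = 150 Ω
  Z3: Z = jωL = j·3.223e+04·0.0106 = 0 + j341.7 Ω
  Z4: Z = 1/(jωC) = -j/(ω·C) = 0 - j6280 Ω
  Z5: Z = 1/(jωC) = -j/(ω·C) = 0 - j1.343e+04 Ω
Step 3 — Bridge requires nodal analysis (the Z5 bridge couples midpoints C and D, so the two paths cannot be reduced to a simple series/parallel combination). Setting node B to ground and injecting 1 A at node A, the 3-node admittance system at A, C, D solves to V_A = Z_AB = 183.5 + j609.7 Ω = 636.8∠73.3° Ω.
Step 4 — Power factor: PF = cos(φ) = Re(Z)/|Z| = 183.475/636.751 = 0.2881.
Step 5 — Type: Im(Z) = 609.7 ⇒ lagging (phase φ = 73.3°).

PF = 0.2881 (lagging, φ = 73.3°)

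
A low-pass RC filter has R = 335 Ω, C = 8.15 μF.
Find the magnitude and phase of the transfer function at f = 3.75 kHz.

Step 1 — Angular frequency: ω = 2π·3750 = 2.356e+04 rad/s.
Step 2 — Transfer function: H(jω) = 1/(1 + jωRC).
Step 3 — Denominator: 1 + jωRC = 1 + j·2.356e+04·335·8.15e-06 = 1 + j64.33.
Step 4 — H = 0.0002416 - j0.01554.
Step 5 — Magnitude: |H| = 0.01554 (-36.2 dB); phase: φ = -89.1°.

|H| = 0.01554 (-36.2 dB), φ = -89.1°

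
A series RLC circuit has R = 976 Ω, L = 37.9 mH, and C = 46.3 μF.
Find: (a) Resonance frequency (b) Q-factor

Step 1 — Resonance condition Im(Z)=0 gives ω₀ = 1/√(LC).
Step 2 — ω₀ = 1/√(0.0379·4.63e-05) = 754.9 rad/s.
Step 3 — f₀ = ω₀/(2π) = 120.1 Hz.
Step 4 — Series Q: Q = ω₀L/R = 754.9·0.0379/976 = 0.02931.

(a) f₀ = 120.1 Hz  (b) Q = 0.02931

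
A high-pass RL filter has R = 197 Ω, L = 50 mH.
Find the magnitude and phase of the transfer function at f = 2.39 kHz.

Step 1 — Angular frequency: ω = 2π·2390 = 1.502e+04 rad/s.
Step 2 — Transfer function: H(jω) = jωL/(R + jωL).
Step 3 — Numerator jωL = j·750.8; denominator R + jωL = 197 + j750.8.
Step 4 — H = 0.9356 + j0.2455.
Step 5 — Magnitude: |H| = 0.9673 (-0.3 dB); phase: φ = 14.7°.

|H| = 0.9673 (-0.3 dB), φ = 14.7°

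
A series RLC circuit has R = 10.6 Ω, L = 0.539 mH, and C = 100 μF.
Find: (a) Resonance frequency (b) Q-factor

Step 1 — Resonance condition Im(Z)=0 gives ω₀ = 1/√(LC).
Step 2 — ω₀ = 1/√(0.000539·0.0001) = 4307 rad/s.
Step 3 — f₀ = ω₀/(2π) = 685.5 Hz.
Step 4 — Series Q: Q = ω₀L/R = 4307·0.000539/10.6 = 0.219.

(a) f₀ = 685.5 Hz  (b) Q = 0.219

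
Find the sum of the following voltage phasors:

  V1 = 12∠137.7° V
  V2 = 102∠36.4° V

Step 1 — Convert each phasor to rectangular form:
  V1 = 12·(cos(137.7°) + j·sin(137.7°)) = -8.876 + j8.076 V
  V2 = 102·(cos(36.4°) + j·sin(36.4°)) = 82.1 + j60.53 V
Step 2 — Sum components: V_total = 73.22 + j68.6 V.
Step 3 — Convert to polar: |V_total| = 100.3 V, ∠V_total = 43.1°.

V_total = 100.3∠43.1° V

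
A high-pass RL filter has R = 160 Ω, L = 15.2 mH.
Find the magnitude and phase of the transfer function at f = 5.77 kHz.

Step 1 — Angular frequency: ω = 2π·5770 = 3.625e+04 rad/s.
Step 2 — Transfer function: H(jω) = jωL/(R + jωL).
Step 3 — Numerator jωL = j·551.1; denominator R + jωL = 160 + j551.1.
Step 4 — H = 0.9223 + j0.2678.
Step 5 — Magnitude: |H| = 0.9603 (-0.4 dB); phase: φ = 16.2°.

|H| = 0.9603 (-0.4 dB), φ = 16.2°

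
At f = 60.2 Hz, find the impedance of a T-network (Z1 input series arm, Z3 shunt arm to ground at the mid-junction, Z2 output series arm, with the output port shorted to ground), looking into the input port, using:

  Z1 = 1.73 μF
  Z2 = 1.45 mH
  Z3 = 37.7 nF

Step 1 — Angular frequency: ω = 2π·f = 2π·60.2 = 378.2 rad/s.
Step 2 — Component impedances:
  Z1: Z = 1/(jωC) = -j/(ω·C) = 0 - j1528 Ω
  Z2: Z = jωL = j·378.2·0.00145 = 0 + j0.5485 Ω
  Z3: Z = 1/(jωC) = -j/(ω·C) = 0 - j7.013e+04 Ω
Step 3 — With the output port shorted to ground, the output series arm Z2 runs from the junction to ground; the shunt arm Z3 also runs from the junction to ground. They appear in parallel: Z3 || Z2 = 0 + j0.5485 Ω.
Step 4 — Series with input arm Z1: Z_in = Z1 + (Z3 || Z2) = 0 - j1528 Ω = 1528∠-90.0° Ω.

Z = 0 - j1528 Ω = 1528∠-90.0° Ω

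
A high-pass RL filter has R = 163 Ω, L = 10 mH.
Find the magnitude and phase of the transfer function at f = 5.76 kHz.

Step 1 — Angular frequency: ω = 2π·5760 = 3.619e+04 rad/s.
Step 2 — Transfer function: H(jω) = jωL/(R + jωL).
Step 3 — Numerator jωL = j·361.9; denominator R + jωL = 163 + j361.9.
Step 4 — H = 0.8314 + j0.3744.
Step 5 — Magnitude: |H| = 0.9118 (-0.8 dB); phase: φ = 24.2°.

|H| = 0.9118 (-0.8 dB), φ = 24.2°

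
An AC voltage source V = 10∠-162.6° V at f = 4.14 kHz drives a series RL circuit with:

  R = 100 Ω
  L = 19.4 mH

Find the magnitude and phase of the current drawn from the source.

Step 1 — Angular frequency: ω = 2π·f = 2π·4140 = 2.601e+04 rad/s.
Step 2 — Component impedances:
  R: Z = R = 100 Ω
  L: Z = jωL = j·2.601e+04·0.0194 = 0 + j504.6 Ω
Step 3 — Series combination: Z_total = R + L = 100 + j504.6 Ω = 514.5∠78.8° Ω.
Step 4 — Source phasor: V = 10∠-162.6° V = -9.542 - j2.99 V.
Step 5 — Ohm's law: I = V / Z_total = (-9.542 - j2.99) / (100 + j504.6) = -0.009307 + j0.01706 A.
Step 6 — Convert to polar: |I| = 0.01944 A, ∠I = 118.6°.

I = 0.01944∠118.6° A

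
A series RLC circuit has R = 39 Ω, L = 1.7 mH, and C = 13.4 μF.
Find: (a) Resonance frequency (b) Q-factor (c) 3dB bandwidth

Step 1 — Resonance: ω₀ = 1/√(LC) = 1/√(0.0017·1.34e-05) = 6626 rad/s.
Step 2 — f₀ = ω₀/(2π) = 1054 Hz.
Step 3 — Series Q: Q = ω₀L/R = 6626·0.0017/39 = 0.2888.
Step 4 — Bandwidth: Δω = ω₀/Q = 2.294e+04 rad/s; BW = Δω/(2π) = 3651 Hz.

(a) f₀ = 1054 Hz  (b) Q = 0.2888  (c) BW = 3651 Hz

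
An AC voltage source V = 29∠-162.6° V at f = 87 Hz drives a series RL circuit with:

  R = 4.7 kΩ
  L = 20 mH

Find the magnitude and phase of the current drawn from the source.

Step 1 — Angular frequency: ω = 2π·f = 2π·87 = 546.6 rad/s.
Step 2 — Component impedances:
  R: Z = R = 4700 Ω
  L: Z = jωL = j·546.6·0.02 = 0 + j10.93 Ω
Step 3 — Series combination: Z_total = R + L = 4700 + j10.93 Ω = 4700∠0.1° Ω.
Step 4 — Source phasor: V = 29∠-162.6° V = -27.67 - j8.672 V.
Step 5 — Ohm's law: I = V / Z_total = (-27.67 - j8.672) / (4700 + j10.93) = -0.005892 - j0.001831 A.
Step 6 — Convert to polar: |I| = 0.00617 A, ∠I = -162.7°.

I = 0.00617∠-162.7° A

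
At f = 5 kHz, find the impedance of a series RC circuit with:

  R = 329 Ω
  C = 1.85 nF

Step 1 — Angular frequency: ω = 2π·f = 2π·5000 = 3.142e+04 rad/s.
Step 2 — Component impedances:
  R: Z = R = 329 Ω
  C: Z = 1/(jωC) = -j/(ω·C) = 0 - j1.721e+04 Ω
Step 3 — Series combination: Z_total = R + C = 329 - j1.721e+04 Ω = 1.721e+04∠-88.9° Ω.

Z = 329 - j1.721e+04 Ω = 1.721e+04∠-88.9° Ω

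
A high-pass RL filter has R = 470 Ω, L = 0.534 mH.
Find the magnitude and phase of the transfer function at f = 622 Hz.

Step 1 — Angular frequency: ω = 2π·622 = 3908 rad/s.
Step 2 — Transfer function: H(jω) = jωL/(R + jωL).
Step 3 — Numerator jωL = j·2.087; denominator R + jωL = 470 + j2.087.
Step 4 — H = 1.972e-05 + j0.00444.
Step 5 — Magnitude: |H| = 0.00444 (-47.1 dB); phase: φ = 89.7°.

|H| = 0.00444 (-47.1 dB), φ = 89.7°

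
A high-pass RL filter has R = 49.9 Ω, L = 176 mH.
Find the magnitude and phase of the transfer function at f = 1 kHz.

Step 1 — Angular frequency: ω = 2π·1000 = 6283 rad/s.
Step 2 — Transfer function: H(jω) = jωL/(R + jωL).
Step 3 — Numerator jωL = j·1106; denominator R + jωL = 49.9 + j1106.
Step 4 — H = 0.998 + j0.04503.
Step 5 — Magnitude: |H| = 0.999 (-0.0 dB); phase: φ = 2.6°.

|H| = 0.999 (-0.0 dB), φ = 2.6°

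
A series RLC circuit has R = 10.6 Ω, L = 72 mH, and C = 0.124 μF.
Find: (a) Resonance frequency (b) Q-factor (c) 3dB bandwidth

Step 1 — Resonance: ω₀ = 1/√(LC) = 1/√(0.072·1.24e-07) = 1.058e+04 rad/s.
Step 2 — f₀ = ω₀/(2π) = 1684 Hz.
Step 3 — Series Q: Q = ω₀L/R = 1.058e+04·0.072/10.6 = 71.89.
Step 4 — Bandwidth: Δω = ω₀/Q = 147.2 rad/s; BW = Δω/(2π) = 23.43 Hz.

(a) f₀ = 1684 Hz  (b) Q = 71.89  (c) BW = 23.43 Hz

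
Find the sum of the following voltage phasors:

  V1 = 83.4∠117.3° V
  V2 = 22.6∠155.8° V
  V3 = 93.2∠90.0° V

Step 1 — Convert each phasor to rectangular form:
  V1 = 83.4·(cos(117.3°) + j·sin(117.3°)) = -38.25 + j74.11 V
  V2 = 22.6·(cos(155.8°) + j·sin(155.8°)) = -20.61 + j9.264 V
  V3 = 93.2·(cos(90.0°) + j·sin(90.0°)) = 0 + j93.2 V
Step 2 — Sum components: V_total = -58.87 + j176.6 V.
Step 3 — Convert to polar: |V_total| = 186.1 V, ∠V_total = 108.4°.

V_total = 186.1∠108.4° V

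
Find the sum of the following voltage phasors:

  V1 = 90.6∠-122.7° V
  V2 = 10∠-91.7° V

Step 1 — Convert each phasor to rectangular form:
  V1 = 90.6·(cos(-122.7°) + j·sin(-122.7°)) = -48.95 - j76.24 V
  V2 = 10·(cos(-91.7°) + j·sin(-91.7°)) = -0.2967 - j9.996 V
Step 2 — Sum components: V_total = -49.24 - j86.24 V.
Step 3 — Convert to polar: |V_total| = 99.31 V, ∠V_total = -119.7°.

V_total = 99.31∠-119.7° V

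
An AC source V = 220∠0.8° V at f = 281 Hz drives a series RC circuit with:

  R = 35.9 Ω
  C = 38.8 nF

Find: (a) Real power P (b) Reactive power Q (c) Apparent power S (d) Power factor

Step 1 — Angular frequency: ω = 2π·f = 2π·281 = 1766 rad/s.
Step 2 — Component impedances:
  R: Z = R = 35.9 Ω
  C: Z = 1/(jωC) = -j/(ω·C) = 0 - j1.46e+04 Ω
Step 3 — Series combination: Z_total = R + C = 35.9 - j1.46e+04 Ω = 1.46e+04∠-89.9° Ω.
Step 4 — Source phasor: V = 220∠0.8° V = 220 + j3.072 V.
Step 5 — Current: I = V / Z = -0.0001734 + j0.01507 A = 0.01507∠90.7° A.
Step 6 — Complex power: S = V·I* = 0.008154 - j3.316 VA.
Step 7 — Real power: P = Re(S) = 0.008154 W.
Step 8 — Reactive power: Q = Im(S) = -3.316 VAR.
Step 9 — Apparent power: |S| = 3.316 VA.
Step 10 — Power factor: PF = P/|S| = 0.002459 (leading).

(a) P = 0.008154 W  (b) Q = -3.316 VAR  (c) S = 3.316 VA  (d) PF = 0.002459 (leading)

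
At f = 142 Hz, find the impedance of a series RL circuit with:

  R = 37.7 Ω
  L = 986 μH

Step 1 — Angular frequency: ω = 2π·f = 2π·142 = 892.2 rad/s.
Step 2 — Component impedances:
  R: Z = R = 37.7 Ω
  L: Z = jωL = j·892.2·0.000986 = 0 + j0.8797 Ω
Step 3 — Series combination: Z_total = R + L = 37.7 + j0.8797 Ω = 37.71∠1.3° Ω.

Z = 37.7 + j0.8797 Ω = 37.71∠1.3° Ω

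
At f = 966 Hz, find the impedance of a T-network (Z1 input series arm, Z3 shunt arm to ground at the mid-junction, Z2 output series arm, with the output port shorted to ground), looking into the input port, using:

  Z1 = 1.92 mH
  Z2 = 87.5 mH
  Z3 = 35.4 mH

Step 1 — Angular frequency: ω = 2π·f = 2π·966 = 6070 rad/s.
Step 2 — Component impedances:
  Z1: Z = jωL = j·6070·0.00192 = 0 + j11.65 Ω
  Z2: Z = jωL = j·6070·0.0875 = 0 + j531.1 Ω
  Z3: Z = jωL = j·6070·0.0354 = 0 + j214.9 Ω
Step 3 — With the output port shorted to ground, the output series arm Z2 runs from the junction to ground; the shunt arm Z3 also runs from the junction to ground. They appear in parallel: Z3 || Z2 = 0 + j153 Ω.
Step 4 — Series with input arm Z1: Z_in = Z1 + (Z3 || Z2) = 0 + j164.6 Ω = 164.6∠90.0° Ω.

Z = 0 + j164.6 Ω = 164.6∠90.0° Ω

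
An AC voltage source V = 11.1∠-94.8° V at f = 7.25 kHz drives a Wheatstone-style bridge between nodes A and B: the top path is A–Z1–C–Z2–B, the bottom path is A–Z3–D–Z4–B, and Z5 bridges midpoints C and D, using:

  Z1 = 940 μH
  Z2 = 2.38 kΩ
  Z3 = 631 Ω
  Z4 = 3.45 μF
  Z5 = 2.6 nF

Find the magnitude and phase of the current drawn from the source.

Step 1 — Angular frequency: ω = 2π·f = 2π·7250 = 4.555e+04 rad/s.
Step 2 — Component impedances:
  Z1: Z = jωL = j·4.555e+04·0.00094 = 0 + j42.82 Ω
  Z2: Z = R = 2380 Ω
  Z3: Z = R = 631 Ω
  Z4: Z = 1/(jωC) = -j/(ω·C) = 0 - j6.363 Ω
  Z5: Z = 1/(jωC) = -j/(ω·C) = 0 - j8443 Ω
Step 3 — Bridge requires nodal analysis (the Z5 bridge couples midpoints C and D, so the two paths cannot be reduced to a simple series/parallel combination). Setting node B to ground and injecting 1 A at node A, the 3-node admittance system at A, C, D solves to V_A = Z_AB = 496.4 - j31.48 Ω = 497.4∠-3.6° Ω.
Step 4 — Source phasor: V = 11.1∠-94.8° V = -0.9288 - j11.06 V.
Step 5 — Ohm's law: I = V / Z_total = (-0.9288 - j11.06) / (496.4 - j31.48) = -0.000456 - j0.02231 A.
Step 6 — Convert to polar: |I| = 0.02232 A, ∠I = -91.2°.

I = 0.02232∠-91.2° A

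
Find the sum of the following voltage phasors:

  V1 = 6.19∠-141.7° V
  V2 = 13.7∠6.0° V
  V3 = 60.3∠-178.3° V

Step 1 — Convert each phasor to rectangular form:
  V1 = 6.19·(cos(-141.7°) + j·sin(-141.7°)) = -4.858 - j3.836 V
  V2 = 13.7·(cos(6.0°) + j·sin(6.0°)) = 13.62 + j1.432 V
  V3 = 60.3·(cos(-178.3°) + j·sin(-178.3°)) = -60.27 - j1.789 V
Step 2 — Sum components: V_total = -51.51 - j4.193 V.
Step 3 — Convert to polar: |V_total| = 51.68 V, ∠V_total = -175.3°.

V_total = 51.68∠-175.3° V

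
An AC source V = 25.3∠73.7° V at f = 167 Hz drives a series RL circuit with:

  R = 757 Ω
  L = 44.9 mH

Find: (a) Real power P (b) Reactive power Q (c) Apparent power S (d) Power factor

Step 1 — Angular frequency: ω = 2π·f = 2π·167 = 1049 rad/s.
Step 2 — Component impedances:
  R: Z = R = 757 Ω
  L: Z = jωL = j·1049·0.0449 = 0 + j47.11 Ω
Step 3 — Series combination: Z_total = R + L = 757 + j47.11 Ω = 758.5∠3.6° Ω.
Step 4 — Source phasor: V = 25.3∠73.7° V = 7.101 + j24.28 V.
Step 5 — Current: I = V / Z = 0.01133 + j0.03137 A = 0.03336∠70.1° A.
Step 6 — Complex power: S = V·I* = 0.8423 + j0.05242 VA.
Step 7 — Real power: P = Re(S) = 0.8423 W.
Step 8 — Reactive power: Q = Im(S) = 0.05242 VAR.
Step 9 — Apparent power: |S| = 0.8439 VA.
Step 10 — Power factor: PF = P/|S| = 0.9981 (lagging).

(a) P = 0.8423 W  (b) Q = 0.05242 VAR  (c) S = 0.8439 VA  (d) PF = 0.9981 (lagging)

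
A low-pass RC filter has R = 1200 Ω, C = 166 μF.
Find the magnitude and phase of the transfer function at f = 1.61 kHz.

Step 1 — Angular frequency: ω = 2π·1610 = 1.012e+04 rad/s.
Step 2 — Transfer function: H(jω) = 1/(1 + jωRC).
Step 3 — Denominator: 1 + jωRC = 1 + j·1.012e+04·1200·0.000166 = 1 + j2015.
Step 4 — H = 2.463e-07 - j0.0004963.
Step 5 — Magnitude: |H| = 0.0004963 (-66.1 dB); phase: φ = -90.0°.

|H| = 0.0004963 (-66.1 dB), φ = -90.0°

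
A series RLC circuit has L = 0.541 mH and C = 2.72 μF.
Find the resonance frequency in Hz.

Step 1 — Resonance condition Im(Z)=0 gives ω₀ = 1/√(LC).
Step 2 — ω₀ = 1/√(0.000541·2.72e-06) = 2.607e+04 rad/s.
Step 3 — f₀ = ω₀/(2π) = 4149 Hz.

f₀ = 4149 Hz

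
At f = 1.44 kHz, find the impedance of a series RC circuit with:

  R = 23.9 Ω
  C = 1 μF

Step 1 — Angular frequency: ω = 2π·f = 2π·1440 = 9048 rad/s.
Step 2 — Component impedances:
  R: Z = R = 23.9 Ω
  C: Z = 1/(jωC) = -j/(ω·C) = 0 - j110.5 Ω
Step 3 — Series combination: Z_total = R + C = 23.9 - j110.5 Ω = 113.1∠-77.8° Ω.

Z = 23.9 - j110.5 Ω = 113.1∠-77.8° Ω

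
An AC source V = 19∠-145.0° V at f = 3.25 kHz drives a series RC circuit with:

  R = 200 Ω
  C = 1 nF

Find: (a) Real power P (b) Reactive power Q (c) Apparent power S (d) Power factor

Step 1 — Angular frequency: ω = 2π·f = 2π·3250 = 2.042e+04 rad/s.
Step 2 — Component impedances:
  R: Z = R = 200 Ω
  C: Z = 1/(jωC) = -j/(ω·C) = 0 - j4.897e+04 Ω
Step 3 — Series combination: Z_total = R + C = 200 - j4.897e+04 Ω = 4.897e+04∠-89.8° Ω.
Step 4 — Source phasor: V = 19∠-145.0° V = -15.56 - j10.9 V.
Step 5 — Current: I = V / Z = 0.0002212 - j0.0003187 A = 0.000388∠-55.2° A.
Step 6 — Complex power: S = V·I* = 3.011e-05 - j0.007372 VA.
Step 7 — Real power: P = Re(S) = 3.011e-05 W.
Step 8 — Reactive power: Q = Im(S) = -0.007372 VAR.
Step 9 — Apparent power: |S| = 0.007372 VA.
Step 10 — Power factor: PF = P/|S| = 0.004084 (leading).

(a) P = 3.011e-05 W  (b) Q = -0.007372 VAR  (c) S = 0.007372 VA  (d) PF = 0.004084 (leading)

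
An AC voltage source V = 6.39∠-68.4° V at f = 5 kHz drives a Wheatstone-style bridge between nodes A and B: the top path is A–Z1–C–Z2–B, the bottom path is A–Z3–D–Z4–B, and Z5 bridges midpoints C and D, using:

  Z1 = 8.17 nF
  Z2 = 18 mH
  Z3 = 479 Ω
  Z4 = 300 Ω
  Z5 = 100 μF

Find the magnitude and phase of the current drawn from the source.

Step 1 — Angular frequency: ω = 2π·f = 2π·5000 = 3.142e+04 rad/s.
Step 2 — Component impedances:
  Z1: Z = 1/(jωC) = -j/(ω·C) = 0 - j3896 Ω
  Z2: Z = jωL = j·3.142e+04·0.018 = 0 + j565.5 Ω
  Z3: Z = R = 479 Ω
  Z4: Z = R = 300 Ω
  Z5: Z = 1/(jωC) = -j/(ω·C) = 0 - j0.3183 Ω
Step 3 — Bridge requires nodal analysis (the Z5 bridge couples midpoints C and D, so the two paths cannot be reduced to a simple series/parallel combination). Setting node B to ground and injecting 1 A at node A, the 3-node admittance system at A, C, D solves to V_A = Z_AB = 705.9 + j66.26 Ω = 709∠5.4° Ω.
Step 4 — Source phasor: V = 6.39∠-68.4° V = 2.352 - j5.941 V.
Step 5 — Ohm's law: I = V / Z_total = (2.352 - j5.941) / (705.9 + j66.26) = 0.00252 - j0.008653 A.
Step 6 — Convert to polar: |I| = 0.009013 A, ∠I = -73.8°.

I = 0.009013∠-73.8° A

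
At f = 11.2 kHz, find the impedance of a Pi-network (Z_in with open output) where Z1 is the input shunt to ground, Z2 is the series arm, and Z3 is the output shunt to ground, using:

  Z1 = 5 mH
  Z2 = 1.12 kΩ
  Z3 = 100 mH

Step 1 — Angular frequency: ω = 2π·f = 2π·1.12e+04 = 7.037e+04 rad/s.
Step 2 — Component impedances:
  Z1: Z = jωL = j·7.037e+04·0.005 = 0 + j351.9 Ω
  Z2: Z = R = 1120 Ω
  Z3: Z = jωL = j·7.037e+04·0.1 = 0 + j7037 Ω
Step 3 — With open output, the series arm Z2 and the output shunt Z3 appear in series to ground: Z2 + Z3 = 1120 + j7037 Ω.
Step 4 — Parallel with input shunt Z1: Z_in = Z1 || (Z2 + Z3) = 2.483 + j335.5 Ω = 335.5∠89.6° Ω.

Z = 2.483 + j335.5 Ω = 335.5∠89.6° Ω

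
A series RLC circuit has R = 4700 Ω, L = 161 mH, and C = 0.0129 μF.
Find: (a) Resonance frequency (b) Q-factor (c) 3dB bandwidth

Step 1 — Resonance: ω₀ = 1/√(LC) = 1/√(0.161·1.29e-08) = 2.194e+04 rad/s.
Step 2 — f₀ = ω₀/(2π) = 3492 Hz.
Step 3 — Series Q: Q = ω₀L/R = 2.194e+04·0.161/4700 = 0.7517.
Step 4 — Bandwidth: Δω = ω₀/Q = 2.919e+04 rad/s; BW = Δω/(2π) = 4646 Hz.

(a) f₀ = 3492 Hz  (b) Q = 0.7517  (c) BW = 4646 Hz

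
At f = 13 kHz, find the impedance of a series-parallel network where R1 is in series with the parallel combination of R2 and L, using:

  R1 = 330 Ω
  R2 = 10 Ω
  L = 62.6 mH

Step 1 — Angular frequency: ω = 2π·f = 2π·1.3e+04 = 8.168e+04 rad/s.
Step 2 — Component impedances:
  R1: Z = R = 330 Ω
  R2: Z = R = 10 Ω
  L: Z = jωL = j·8.168e+04·0.0626 = 0 + j5113 Ω
Step 3 — Parallel branch: R2 || L = 1/(1/R2 + 1/L) = 10 + j0.01956 Ω.
Step 4 — Series with R1: Z_total = R1 + (R2 || L) = 340 + j0.01956 Ω = 340∠0.0° Ω.

Z = 340 + j0.01956 Ω = 340∠0.0° Ω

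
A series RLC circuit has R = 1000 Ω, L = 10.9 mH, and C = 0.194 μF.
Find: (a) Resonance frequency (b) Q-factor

Step 1 — Resonance condition Im(Z)=0 gives ω₀ = 1/√(LC).
Step 2 — ω₀ = 1/√(0.0109·1.94e-07) = 2.175e+04 rad/s.
Step 3 — f₀ = ω₀/(2π) = 3461 Hz.
Step 4 — Series Q: Q = ω₀L/R = 2.175e+04·0.0109/1000 = 0.237.

(a) f₀ = 3461 Hz  (b) Q = 0.237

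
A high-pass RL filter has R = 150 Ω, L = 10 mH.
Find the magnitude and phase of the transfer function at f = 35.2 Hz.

Step 1 — Angular frequency: ω = 2π·35.2 = 221.2 rad/s.
Step 2 — Transfer function: H(jω) = jωL/(R + jωL).
Step 3 — Numerator jωL = j·2.212; denominator R + jωL = 150 + j2.212.
Step 4 — H = 0.0002174 + j0.01474.
Step 5 — Magnitude: |H| = 0.01474 (-36.6 dB); phase: φ = 89.2°.

|H| = 0.01474 (-36.6 dB), φ = 89.2°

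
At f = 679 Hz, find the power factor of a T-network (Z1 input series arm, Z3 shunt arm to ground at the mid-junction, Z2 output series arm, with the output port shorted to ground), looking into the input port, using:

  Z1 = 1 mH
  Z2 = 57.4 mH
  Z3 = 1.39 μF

Step 1 — Angular frequency: ω = 2π·f = 2π·679 = 4266 rad/s.
Step 2 — Component impedances:
  Z1: Z = jωL = j·4266·0.001 = 0 + j4.266 Ω
  Z2: Z = jωL = j·4266·0.0574 = 0 + j244.9 Ω
  Z3: Z = 1/(jωC) = -j/(ω·C) = 0 - j168.6 Ω
Step 3 — With the output port shorted to ground, the output series arm Z2 runs from the junction to ground; the shunt arm Z3 also runs from the junction to ground. They appear in parallel: Z3 || Z2 = 0 - j541.5 Ω.
Step 4 — Series with input arm Z1: Z_in = Z1 + (Z3 || Z2) = 0 - j537.3 Ω = 537.3∠-90.0° Ω.
Step 5 — Power factor: PF = cos(φ) = Re(Z)/|Z| = 0/537.3 = 0.
Step 6 — Type: Im(Z) = -537.3 ⇒ leading (phase φ = -90.0°).

PF = 0 (leading, φ = -90.0°)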